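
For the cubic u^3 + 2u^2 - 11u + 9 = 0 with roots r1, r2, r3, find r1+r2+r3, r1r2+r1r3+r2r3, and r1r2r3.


Monic cubic u^3+bu^2+cu+d=0: sum=-b, pairwise sum=c, product=-d.
b=2, c=-11, d=9
r1+r2+r3 = -2
r1r2+r1r3+r2r3 = -11
r1r2r3 = -9


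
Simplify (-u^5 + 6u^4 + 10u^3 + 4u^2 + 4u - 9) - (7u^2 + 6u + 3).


Distribute the minus sign:
  (-u^5 + 6u^4 + 10u^3 + 4u^2 + 4u - 9)
- (7u^2 + 6u + 3)
Negate second polynomial: -7u^2 - 6u - 3
Add: -u^5 + 6u^4 + 10u^3 - 3u^2 - 2u - 12


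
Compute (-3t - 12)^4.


Expand (-3t - 12)^4 by repeated multiplication:
  (-3t - 12)^2 = 9t^2 + 72t + 144
  (-3t - 12)^3 = -27t^3 - 324t^2 - 1296t - 1728
= 81t^4 + 1296t^3 + 7776t^2 + 20736t + 20736


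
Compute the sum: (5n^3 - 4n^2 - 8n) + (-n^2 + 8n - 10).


Align terms by degree and add:
  5n^3 - 4n^2 - 8n
  -n^2 + 8n - 10
= 5n^3 - 5n^2 - 10


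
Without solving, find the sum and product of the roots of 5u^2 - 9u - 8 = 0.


For au^2+bu+c=0: sum = -b/a, product = c/a.
a=5, b=-9, c=-8
Sum = -(-9)/5 = 9/5
Product = (-8)/5 = -8/5


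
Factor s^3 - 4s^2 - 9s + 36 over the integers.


Try integer roots (divisors of 36). s=3: p(3)=0.
Divide out (s - 3): quotient is s^2 - s - 12.
Factor the quadratic: (s - 4)(s + 3)
Result: (s - 3)(s - 4)(s + 3)


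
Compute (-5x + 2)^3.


Expand (-5x + 2)^3 by repeated multiplication:
  (-5x + 2)^2 = 25x^2 - 20x + 4
= -125x^3 + 150x^2 - 60x + 8


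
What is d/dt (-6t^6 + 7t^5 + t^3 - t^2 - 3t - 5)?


Apply the power rule term by term:
  d/dt(-6t^6) = -36t^5
  d/dt(7t^5) = 35t^4
  d/dt(t^3) = 3t^2
  d/dt(-t^2) = -2t
  d/dt(-3t) = -3
  d/dt(-5) = 0
p'(t) = -36t^5 + 35t^4 + 3t^2 - 2t - 3


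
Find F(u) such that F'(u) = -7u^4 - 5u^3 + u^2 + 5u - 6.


Reverse power rule on each term:
  ∫ -7u^4 du = -(7/5)u^5
  ∫ -5u^3 du = -(5/4)u^4
  ∫ u^2 du = (1/3)u^3
  ∫ 5u du = (5/2)u^2
  ∫ -6 du = -6u
F(u) = -(7/5)u^5 - (5/4)u^4 + (1/3)u^3 + (5/2)u^2 - 6u + C


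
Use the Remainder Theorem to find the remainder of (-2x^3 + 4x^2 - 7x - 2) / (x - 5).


By the Remainder Theorem, the remainder equals p(5):
  -2*(5)^3 = -250
  4*(5)^2 = 100
  -7*(5)^1 = -35
  constant: -2
Sum: -250 + 100 - 35 - 2 = -187


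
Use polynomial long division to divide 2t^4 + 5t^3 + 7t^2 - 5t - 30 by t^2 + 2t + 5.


(2t^4 + 5t^3 + 7t^2 - 5t - 30) / (t^2 + 2t + 5)
Step 1: 2t^2 * (t^2 + 2t + 5) = 2t^4 + 4t^3 + 10t^2; subtract.
Step 2: t * (t^2 + 2t + 5) = t^3 + 2t^2 + 5t; subtract.
Step 3: -5 * (t^2 + 2t + 5) = -5t^2 - 10t - 25; subtract.
Quotient: 2t^2 + t - 5, Remainder: -5


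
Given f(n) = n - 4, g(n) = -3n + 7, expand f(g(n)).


Substitute g(n) into f:
f(g(n)) = 1*(-3n + 7) + (-4)
Expand and combine: -3n + 3


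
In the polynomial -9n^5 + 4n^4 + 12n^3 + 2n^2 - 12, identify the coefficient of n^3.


Read off the coefficient of n^3: 12


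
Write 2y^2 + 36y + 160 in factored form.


Roots satisfy r1 + r2 = -b/a = -18 and r1*r2 = c/a = 80.
So r1 = -8, r2 = -10.
2y^2 + 36y + 160 = 2(y - r1)(y - r2) = 2(y + 8)(y + 10)


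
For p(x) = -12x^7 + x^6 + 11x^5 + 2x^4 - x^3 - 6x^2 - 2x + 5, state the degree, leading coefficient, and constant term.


Highest power of x is 7, with coefficient -12. Constant term is 5.
Degree = 7, leading coefficient = -12, constant term = 5


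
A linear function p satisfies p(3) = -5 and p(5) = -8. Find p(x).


p(x) = mx + b. Using p(3)=-5, p(5)=-8:
m = (-5 + 8)/(3 - 5) = 3/-2 = -3/2
b = -5 - m*(3) = -5 + 9/2 = -1/2
p(x) = -(3/2)x - (1/2)


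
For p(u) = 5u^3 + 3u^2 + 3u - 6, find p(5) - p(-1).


p(5) = 709
p(-1) = -11
p(5) - p(-1) = 709 + 11 = 720


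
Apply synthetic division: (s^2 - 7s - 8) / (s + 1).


Synthetic division with c = -1. Coefficients: 1, -7, -8
Bring down 1.
  1 * -1 = -1; -1 - 7 = -8
  -8 * -1 = 8; 8 - 8 = 0
Quotient: s - 8, Remainder: 0


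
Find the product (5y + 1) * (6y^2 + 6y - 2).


Distribute each term of the first polynomial:
  (5y)(6y^2 + 6y - 2) = 30y^3 + 30y^2 - 10y
  (1)(6y^2 + 6y - 2) = 6y^2 + 6y - 2
Sum: 30y^3 + 36y^2 - 4y - 2


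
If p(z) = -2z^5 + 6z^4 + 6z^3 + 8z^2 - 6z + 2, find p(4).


Using direct substitution:
  -2 * (4)^5 = -2048
  6 * (4)^4 = 1536
  6 * (4)^3 = 384
  8 * (4)^2 = 128
  -6 * (4)^1 = -24
  constant: 2
Sum = -2048 + 1536 + 384 + 128 - 24 + 2 = -22


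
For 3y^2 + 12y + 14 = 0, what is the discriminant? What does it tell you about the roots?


D = b^2 - 4ac = (12)^2 - 4(3)(14) = 144 - 168 = -24
Since D < 0: two complex conjugate roots (no real roots)


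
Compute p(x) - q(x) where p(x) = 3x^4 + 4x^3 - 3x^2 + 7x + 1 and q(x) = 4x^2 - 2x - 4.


Distribute the minus sign:
  (3x^4 + 4x^3 - 3x^2 + 7x + 1)
- (4x^2 - 2x - 4)
Negate second polynomial: -4x^2 + 2x + 4
Add: 3x^4 + 4x^3 - 7x^2 + 9x + 5


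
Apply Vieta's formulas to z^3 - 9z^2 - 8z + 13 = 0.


Monic cubic z^3+bz^2+cz+d=0: sum=-b, pairwise sum=c, product=-d.
b=-9, c=-8, d=13
r1+r2+r3 = 9
r1r2+r1r3+r2r3 = -8
r1r2r3 = -13


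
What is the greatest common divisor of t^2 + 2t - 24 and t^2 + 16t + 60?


Factor each:
  t^2 + 2t - 24 = (t + 6)(t - 4)
  t^2 + 16t + 60 = (t + 6)(t + 10)
Common monic factor: t + 6


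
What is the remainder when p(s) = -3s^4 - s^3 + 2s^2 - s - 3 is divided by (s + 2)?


By the Remainder Theorem, the remainder equals p(-2):
  -3*(-2)^4 = -48
  -1*(-2)^3 = 8
  2*(-2)^2 = 8
  -1*(-2)^1 = 2
  constant: -3
Sum: -48 + 8 + 8 + 2 - 3 = -33


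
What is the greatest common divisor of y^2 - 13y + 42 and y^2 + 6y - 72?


Factor each:
  y^2 - 13y + 42 = (y - 6)(y - 7)
  y^2 + 6y - 72 = (y - 6)(y + 12)
Common monic factor: y - 6


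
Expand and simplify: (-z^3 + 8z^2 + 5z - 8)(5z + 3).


Distribute each term of the first polynomial:
  (-z^3)(5z + 3) = -5z^4 - 3z^3
  (8z^2)(5z + 3) = 40z^3 + 24z^2
  (5z)(5z + 3) = 25z^2 + 15z
  (-8)(5z + 3) = -40z - 24
Sum: -5z^4 + 37z^3 + 49z^2 - 25z - 24


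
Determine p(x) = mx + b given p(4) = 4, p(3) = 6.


p(x) = mx + b. Using p(4)=4, p(3)=6:
m = (4 - 6)/(4 - 3) = -2/1 = -2
b = 4 - m*(4) = 4 + 8 = 12
p(x) = -2x + 12


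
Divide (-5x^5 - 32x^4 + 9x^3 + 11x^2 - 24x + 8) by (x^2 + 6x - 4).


(-5x^5 - 32x^4 + 9x^3 + 11x^2 - 24x + 8) / (x^2 + 6x - 4)
Step 1: -5x^3 * (x^2 + 6x - 4) = -5x^5 - 30x^4 + 20x^3; subtract.
Step 2: -2x^2 * (x^2 + 6x - 4) = -2x^4 - 12x^3 + 8x^2; subtract.
Step 3: x * (x^2 + 6x - 4) = x^3 + 6x^2 - 4x; subtract.
Step 4: -3 * (x^2 + 6x - 4) = -3x^2 - 18x + 12; subtract.
Quotient: -5x^3 - 2x^2 + x - 3, Remainder: -2x - 4


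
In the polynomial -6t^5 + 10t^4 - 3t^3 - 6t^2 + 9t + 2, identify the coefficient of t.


Read off the coefficient of t: 9


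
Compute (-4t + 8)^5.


Expand (-4t + 8)^5 by repeated multiplication:
  (-4t + 8)^2 = 16t^2 - 64t + 64
  (-4t + 8)^3 = -64t^3 + 384t^2 - 768t + 512
  (-4t + 8)^4 = 256t^4 - 2048t^3 + 6144t^2 - 8192t + 4096
= -1024t^5 + 10240t^4 - 40960t^3 + 81920t^2 - 81920t + 32768


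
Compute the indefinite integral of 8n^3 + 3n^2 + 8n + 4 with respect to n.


Reverse power rule on each term:
  ∫ 8n^3 dn = 2n^4
  ∫ 3n^2 dn = n^3
  ∫ 8n dn = 4n^2
  ∫ 4 dn = 4n
F(n) = 2n^4 + n^3 + 4n^2 + 4n + C


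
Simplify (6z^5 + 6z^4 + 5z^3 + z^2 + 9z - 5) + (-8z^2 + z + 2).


Align terms by degree and add:
  6z^5 + 6z^4 + 5z^3 + z^2 + 9z - 5
  -8z^2 + z + 2
= 6z^5 + 6z^4 + 5z^3 - 7z^2 + 10z - 3


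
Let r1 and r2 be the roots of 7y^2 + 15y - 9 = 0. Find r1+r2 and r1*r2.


For ay^2+by+c=0: sum = -b/a, product = c/a.
a=7, b=15, c=-9
Sum = -(15)/7 = -15/7
Product = (-9)/7 = -9/7


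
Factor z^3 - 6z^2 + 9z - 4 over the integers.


Try integer roots (divisors of -4). z=1: p(1)=0.
Divide out (z - 1): quotient is z^2 - 5z + 4.
Factor the quadratic: (z - 1)(z - 4)
Result: (z - 1)(z - 1)(z - 4)


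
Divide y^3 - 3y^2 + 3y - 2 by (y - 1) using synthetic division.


Synthetic division with c = 1. Coefficients: 1, -3, 3, -2
Bring down 1.
  1 * 1 = 1; 1 - 3 = -2
  -2 * 1 = -2; -2 + 3 = 1
  1 * 1 = 1; 1 - 2 = -1
Quotient: y^2 - 2y + 1, Remainder: -1


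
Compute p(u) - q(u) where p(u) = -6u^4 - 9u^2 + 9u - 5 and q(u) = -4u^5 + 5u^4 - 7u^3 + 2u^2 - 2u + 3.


Distribute the minus sign:
  (-6u^4 - 9u^2 + 9u - 5)
- (-4u^5 + 5u^4 - 7u^3 + 2u^2 - 2u + 3)
Negate second polynomial: 4u^5 - 5u^4 + 7u^3 - 2u^2 + 2u - 3
Add: 4u^5 - 11u^4 + 7u^3 - 11u^2 + 11u - 8


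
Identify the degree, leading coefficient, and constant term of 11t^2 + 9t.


Highest power of t is 2, with coefficient 11. Constant term is 0.
Degree = 2, leading coefficient = 11, constant term = 0


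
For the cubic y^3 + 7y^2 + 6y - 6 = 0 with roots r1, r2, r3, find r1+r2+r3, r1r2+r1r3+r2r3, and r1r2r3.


Monic cubic y^3+by^2+cy+d=0: sum=-b, pairwise sum=c, product=-d.
b=7, c=6, d=-6
r1+r2+r3 = -7
r1r2+r1r3+r2r3 = 6
r1r2r3 = 6


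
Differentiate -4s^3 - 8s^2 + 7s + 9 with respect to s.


Apply the power rule term by term:
  d/ds(-4s^3) = -12s^2
  d/ds(-8s^2) = -16s
  d/ds(7s) = 7
  d/ds(9) = 0
p'(s) = -12s^2 - 16s + 7


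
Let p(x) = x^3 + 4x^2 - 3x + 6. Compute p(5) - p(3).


p(5) = 216
p(3) = 60
p(5) - p(3) = 216 - 60 = 156


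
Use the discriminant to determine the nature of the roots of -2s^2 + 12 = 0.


D = b^2 - 4ac = (0)^2 - 4(-2)(12) = 0 + 96 = 96
Since D > 0: two distinct irrational roots


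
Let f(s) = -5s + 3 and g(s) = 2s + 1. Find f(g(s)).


Substitute g(s) into f:
f(g(s)) = -5*(2s + 1) + 3
Expand and combine: -10s - 2


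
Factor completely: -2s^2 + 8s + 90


Roots satisfy r1 + r2 = -b/a = 4 and r1*r2 = c/a = -45.
So r1 = 9, r2 = -5.
-2s^2 + 8s + 90 = -2(s - r1)(s - r2) = -2(s - 9)(s + 5)


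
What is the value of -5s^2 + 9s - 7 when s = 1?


Using direct substitution:
  -5 * (1)^2 = -5
  9 * (1)^1 = 9
  constant: -7
Sum = -5 + 9 - 7 = -3


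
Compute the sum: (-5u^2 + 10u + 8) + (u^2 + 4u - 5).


Align terms by degree and add:
  -5u^2 + 10u + 8
+ u^2 + 4u - 5
= -4u^2 + 14u + 3


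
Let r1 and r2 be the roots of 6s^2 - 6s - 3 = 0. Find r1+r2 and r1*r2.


For as^2+bs+c=0: sum = -b/a, product = c/a.
a=6, b=-6, c=-3
Sum = -(-6)/6 = 1
Product = (-3)/6 = -1/2


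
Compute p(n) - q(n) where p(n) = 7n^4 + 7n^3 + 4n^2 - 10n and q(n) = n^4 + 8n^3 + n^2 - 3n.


Distribute the minus sign:
  (7n^4 + 7n^3 + 4n^2 - 10n)
- (n^4 + 8n^3 + n^2 - 3n)
Negate second polynomial: -n^4 - 8n^3 - n^2 + 3n
Add: 6n^4 - n^3 + 3n^2 - 7n


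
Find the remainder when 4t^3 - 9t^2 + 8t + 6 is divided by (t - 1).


By the Remainder Theorem, the remainder equals p(1):
  4*(1)^3 = 4
  -9*(1)^2 = -9
  8*(1)^1 = 8
  constant: 6
Sum: 4 - 9 + 8 + 6 = 9


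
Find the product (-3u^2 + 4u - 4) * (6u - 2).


Distribute each term of the first polynomial:
  (-3u^2)(6u - 2) = -18u^3 + 6u^2
  (4u)(6u - 2) = 24u^2 - 8u
  (-4)(6u - 2) = -24u + 8
Sum: -18u^3 + 30u^2 - 32u + 8


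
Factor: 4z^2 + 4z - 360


Roots satisfy r1 + r2 = -b/a = -1 and r1*r2 = c/a = -90.
So r1 = 9, r2 = -10.
4z^2 + 4z - 360 = 4(z - r1)(z - r2) = 4(z - 9)(z + 10)


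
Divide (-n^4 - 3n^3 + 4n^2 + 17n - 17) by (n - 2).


(-n^4 - 3n^3 + 4n^2 + 17n - 17) / (n - 2)
Step 1: -n^3 * (n - 2) = -n^4 + 2n^3; subtract.
Step 2: -5n^2 * (n - 2) = -5n^3 + 10n^2; subtract.
Step 3: -6n * (n - 2) = -6n^2 + 12n; subtract.
Step 4: 5 * (n - 2) = 5n - 10; subtract.
Quotient: -n^3 - 5n^2 - 6n + 5, Remainder: -7


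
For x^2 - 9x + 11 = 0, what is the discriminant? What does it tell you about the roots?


D = b^2 - 4ac = (-9)^2 - 4(1)(11) = 81 - 44 = 37
Since D > 0: two distinct irrational roots


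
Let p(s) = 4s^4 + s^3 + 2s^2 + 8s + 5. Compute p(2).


Using direct substitution:
  4 * (2)^4 = 64
  1 * (2)^3 = 8
  2 * (2)^2 = 8
  8 * (2)^1 = 16
  constant: 5
Sum = 64 + 8 + 8 + 16 + 5 = 101


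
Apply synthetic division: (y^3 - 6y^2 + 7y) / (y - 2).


Synthetic division with c = 2. Coefficients: 1, -6, 7, 0
Bring down 1.
  1 * 2 = 2; 2 - 6 = -4
  -4 * 2 = -8; -8 + 7 = -1
  -1 * 2 = -2; -2 + 0 = -2
Quotient: y^2 - 4y - 1, Remainder: -2


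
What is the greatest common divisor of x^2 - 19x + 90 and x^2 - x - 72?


Factor each:
  x^2 - 19x + 90 = (x - 9)(x - 10)
  x^2 - x - 72 = (x - 9)(x + 8)
Common monic factor: x - 9


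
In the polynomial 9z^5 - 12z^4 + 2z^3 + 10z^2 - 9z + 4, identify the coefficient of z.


Read off the coefficient of z: -9


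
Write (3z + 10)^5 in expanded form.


Expand (3z + 10)^5 by repeated multiplication:
  (3z + 10)^2 = 9z^2 + 60z + 100
  (3z + 10)^3 = 27z^3 + 270z^2 + 900z + 1000
  (3z + 10)^4 = 81z^4 + 1080z^3 + 5400z^2 + 12000z + 10000
= 243z^5 + 4050z^4 + 27000z^3 + 90000z^2 + 150000z + 100000


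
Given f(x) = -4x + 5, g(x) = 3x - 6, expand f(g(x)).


Substitute g(x) into f:
f(g(x)) = -4*(3x - 6) + 5
Expand and combine: -12x + 29


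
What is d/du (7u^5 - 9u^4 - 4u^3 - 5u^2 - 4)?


Apply the power rule term by term:
  d/du(7u^5) = 35u^4
  d/du(-9u^4) = -36u^3
  d/du(-4u^3) = -12u^2
  d/du(-5u^2) = -10u
  d/du(-4) = 0
p'(u) = 35u^4 - 36u^3 - 12u^2 - 10u


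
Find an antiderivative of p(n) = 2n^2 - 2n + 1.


Reverse power rule on each term:
  ∫ 2n^2 dn = (2/3)n^3
  ∫ -2n dn = -n^2
  ∫ 1 dn = n
F(n) = (2/3)n^3 - n^2 + n + C


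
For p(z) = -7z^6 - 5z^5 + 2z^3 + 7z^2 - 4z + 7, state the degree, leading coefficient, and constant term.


Highest power of z is 6, with coefficient -7. Constant term is 7.
Degree = 6, leading coefficient = -7, constant term = 7


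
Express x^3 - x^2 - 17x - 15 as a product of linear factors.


Try integer roots (divisors of -15). x=-3: p(-3)=0.
Divide out (x + 3): quotient is x^2 - 4x - 5.
Factor the quadratic: (x + 1)(x - 5)
Result: (x + 3)(x + 1)(x - 5)


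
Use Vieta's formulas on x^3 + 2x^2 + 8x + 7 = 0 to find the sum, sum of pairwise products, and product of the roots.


Monic cubic x^3+bx^2+cx+d=0: sum=-b, pairwise sum=c, product=-d.
b=2, c=8, d=7
r1+r2+r3 = -2
r1r2+r1r3+r2r3 = 8
r1r2r3 = -7


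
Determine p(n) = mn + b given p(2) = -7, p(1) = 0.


p(n) = mn + b. Using p(2)=-7, p(1)=0:
m = (-7)/(2 - 1) = -7/1 = -7
b = -7 - m*(2) = -7 + 14 = 7
p(n) = -7n + 7


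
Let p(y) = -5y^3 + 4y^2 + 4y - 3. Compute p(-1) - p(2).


p(-1) = 2
p(2) = -19
p(-1) - p(2) = 2 + 19 = 21


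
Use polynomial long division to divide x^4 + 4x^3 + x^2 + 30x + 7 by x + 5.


(x^4 + 4x^3 + x^2 + 30x + 7) / (x + 5)
Step 1: x^3 * (x + 5) = x^4 + 5x^3; subtract.
Step 2: -x^2 * (x + 5) = -x^3 - 5x^2; subtract.
Step 3: 6x * (x + 5) = 6x^2 + 30x; subtract.
Step 4: 0 * (x + 5) = 0; subtract.
Quotient: x^3 - x^2 + 6x, Remainder: 7


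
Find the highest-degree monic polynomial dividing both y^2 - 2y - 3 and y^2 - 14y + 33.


Factor each:
  y^2 - 2y - 3 = (y - 3)(y + 1)
  y^2 - 14y + 33 = (y - 3)(y - 11)
Common monic factor: y - 3


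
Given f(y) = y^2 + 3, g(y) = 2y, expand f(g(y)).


Substitute g(y) into f:
f(g(y)) = 1*(2y)^2 + 3
(2y)^2 = 4y^2
Expand and combine: 4y^2 + 3


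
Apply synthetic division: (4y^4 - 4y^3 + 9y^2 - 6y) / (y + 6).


Synthetic division with c = -6. Coefficients: 4, -4, 9, -6, 0
Bring down 4.
  4 * -6 = -24; -24 - 4 = -28
  -28 * -6 = 168; 168 + 9 = 177
  177 * -6 = -1062; -1062 - 6 = -1068
  -1068 * -6 = 6408; 6408 + 0 = 6408
Quotient: 4y^3 - 28y^2 + 177y - 1068, Remainder: 6408


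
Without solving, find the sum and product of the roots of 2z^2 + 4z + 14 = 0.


For az^2+bz+c=0: sum = -b/a, product = c/a.
a=2, b=4, c=14
Sum = -(4)/2 = -2
Product = (14)/2 = 7


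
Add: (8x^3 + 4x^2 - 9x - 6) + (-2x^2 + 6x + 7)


Align terms by degree and add:
  8x^3 + 4x^2 - 9x - 6
  -2x^2 + 6x + 7
= 8x^3 + 2x^2 - 3x + 1


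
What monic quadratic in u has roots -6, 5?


p(u) = (u + 6)(u - 5)
Expand: u^2 + u - 30


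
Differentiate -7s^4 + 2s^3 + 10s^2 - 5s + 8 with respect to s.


Apply the power rule term by term:
  d/ds(-7s^4) = -28s^3
  d/ds(2s^3) = 6s^2
  d/ds(10s^2) = 20s
  d/ds(-5s) = -5
  d/ds(8) = 0
p'(s) = -28s^3 + 6s^2 + 20s - 5


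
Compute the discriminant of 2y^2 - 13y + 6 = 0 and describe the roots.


D = b^2 - 4ac = (-13)^2 - 4(2)(6) = 169 - 48 = 121
Since D > 0: two distinct rational roots


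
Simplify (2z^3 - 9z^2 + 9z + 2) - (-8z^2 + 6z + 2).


Distribute the minus sign:
  (2z^3 - 9z^2 + 9z + 2)
- (-8z^2 + 6z + 2)
Negate second polynomial: 8z^2 - 6z - 2
Add: 2z^3 - z^2 + 3z


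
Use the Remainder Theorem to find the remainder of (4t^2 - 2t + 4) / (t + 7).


By the Remainder Theorem, the remainder equals p(-7):
  4*(-7)^2 = 196
  -2*(-7)^1 = 14
  constant: 4
Sum: 196 + 14 + 4 = 214


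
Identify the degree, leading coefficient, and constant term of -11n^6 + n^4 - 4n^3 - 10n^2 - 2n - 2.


Highest power of n is 6, with coefficient -11. Constant term is -2.
Degree = 6, leading coefficient = -11, constant term = -2


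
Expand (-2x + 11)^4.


Expand (-2x + 11)^4 by repeated multiplication:
  (-2x + 11)^2 = 4x^2 - 44x + 121
  (-2x + 11)^3 = -8x^3 + 132x^2 - 726x + 1331
= 16x^4 - 352x^3 + 2904x^2 - 10648x + 14641


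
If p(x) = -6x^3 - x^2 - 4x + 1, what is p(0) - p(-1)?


p(0) = 1
p(-1) = 10
p(0) - p(-1) = 1 - 10 = -9


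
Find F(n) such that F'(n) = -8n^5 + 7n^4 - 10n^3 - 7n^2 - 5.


Reverse power rule on each term:
  ∫ -8n^5 dn = -(4/3)n^6
  ∫ 7n^4 dn = (7/5)n^5
  ∫ -10n^3 dn = -(5/2)n^4
  ∫ -7n^2 dn = -(7/3)n^3
  ∫ -5 dn = -5n
F(n) = -(4/3)n^6 + (7/5)n^5 - (5/2)n^4 - (7/3)n^3 - 5n + C


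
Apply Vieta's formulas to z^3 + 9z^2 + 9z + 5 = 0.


Monic cubic z^3+bz^2+cz+d=0: sum=-b, pairwise sum=c, product=-d.
b=9, c=9, d=5
r1+r2+r3 = -9
r1r2+r1r3+r2r3 = 9
r1r2r3 = -5


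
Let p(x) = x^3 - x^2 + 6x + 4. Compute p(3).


Using direct substitution:
  1 * (3)^3 = 27
  -1 * (3)^2 = -9
  6 * (3)^1 = 18
  constant: 4
Sum = 27 - 9 + 18 + 4 = 40


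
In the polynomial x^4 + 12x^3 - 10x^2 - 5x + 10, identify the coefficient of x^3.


Read off the coefficient of x^3: 12


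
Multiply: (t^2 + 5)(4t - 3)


Distribute each term of the first polynomial:
  (t^2)(4t - 3) = 4t^3 - 3t^2
  (5)(4t - 3) = 20t - 15
Sum: 4t^3 - 3t^2 + 20t - 15


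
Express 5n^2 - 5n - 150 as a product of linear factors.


Roots satisfy r1 + r2 = -b/a = 1 and r1*r2 = c/a = -30.
So r1 = -5, r2 = 6.
5n^2 - 5n - 150 = 5(n - r1)(n - r2) = 5(n + 5)(n - 6)


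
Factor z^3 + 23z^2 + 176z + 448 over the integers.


Try integer roots (divisors of 448). z=-8: p(-8)=0.
Divide out (z + 8): quotient is z^2 + 15z + 56.
Factor the quadratic: (z + 8)(z + 7)
Result: (z + 8)(z + 8)(z + 7)


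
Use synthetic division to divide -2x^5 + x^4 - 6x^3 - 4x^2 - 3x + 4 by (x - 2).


Synthetic division with c = 2. Coefficients: -2, 1, -6, -4, -3, 4
Bring down -2.
  -2 * 2 = -4; -4 + 1 = -3
  -3 * 2 = -6; -6 - 6 = -12
  -12 * 2 = -24; -24 - 4 = -28
  -28 * 2 = -56; -56 - 3 = -59
  -59 * 2 = -118; -118 + 4 = -114
Quotient: -2x^4 - 3x^3 - 12x^2 - 28x - 59, Remainder: -114


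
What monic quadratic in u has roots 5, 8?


p(u) = (u - 5)(u - 8)
Expand: u^2 - 13u + 40


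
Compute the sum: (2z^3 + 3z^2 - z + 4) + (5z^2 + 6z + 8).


Align terms by degree and add:
  2z^3 + 3z^2 - z + 4
+ 5z^2 + 6z + 8
= 2z^3 + 8z^2 + 5z + 12


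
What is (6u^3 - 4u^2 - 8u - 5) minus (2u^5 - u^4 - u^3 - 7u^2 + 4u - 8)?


Distribute the minus sign:
  (6u^3 - 4u^2 - 8u - 5)
- (2u^5 - u^4 - u^3 - 7u^2 + 4u - 8)
Negate second polynomial: -2u^5 + u^4 + u^3 + 7u^2 - 4u + 8
Add: -2u^5 + u^4 + 7u^3 + 3u^2 - 12u + 3


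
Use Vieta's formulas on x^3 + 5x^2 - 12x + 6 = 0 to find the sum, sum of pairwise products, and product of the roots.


Monic cubic x^3+bx^2+cx+d=0: sum=-b, pairwise sum=c, product=-d.
b=5, c=-12, d=6
r1+r2+r3 = -5
r1r2+r1r3+r2r3 = -12
r1r2r3 = -6


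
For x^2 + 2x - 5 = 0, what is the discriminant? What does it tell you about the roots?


D = b^2 - 4ac = (2)^2 - 4(1)(-5) = 4 + 20 = 24
Since D > 0: two distinct irrational roots


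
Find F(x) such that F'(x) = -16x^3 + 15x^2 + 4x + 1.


Reverse power rule on each term:
  ∫ -16x^3 dx = -4x^4
  ∫ 15x^2 dx = 5x^3
  ∫ 4x dx = 2x^2
  ∫ 1 dx = x
F(x) = -4x^4 + 5x^3 + 2x^2 + x + C


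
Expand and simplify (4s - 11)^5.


Expand (4s - 11)^5 by repeated multiplication:
  (4s - 11)^2 = 16s^2 - 88s + 121
  (4s - 11)^3 = 64s^3 - 528s^2 + 1452s - 1331
  (4s - 11)^4 = 256s^4 - 2816s^3 + 11616s^2 - 21296s + 14641
= 1024s^5 - 14080s^4 + 77440s^3 - 212960s^2 + 292820s - 161051


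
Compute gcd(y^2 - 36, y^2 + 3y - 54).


Factor each:
  y^2 - 36 = (y - 6)(y + 6)
  y^2 + 3y - 54 = (y - 6)(y + 9)
Common monic factor: y - 6


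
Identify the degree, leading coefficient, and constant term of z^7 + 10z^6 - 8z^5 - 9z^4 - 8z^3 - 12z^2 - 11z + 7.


Highest power of z is 7, with coefficient 1. Constant term is 7.
Degree = 7, leading coefficient = 1, constant term = 7


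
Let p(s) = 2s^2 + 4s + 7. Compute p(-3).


Using direct substitution:
  2 * (-3)^2 = 18
  4 * (-3)^1 = -12
  constant: 7
Sum = 18 - 12 + 7 = 13


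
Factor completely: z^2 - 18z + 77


Roots satisfy r1 + r2 = -b/a = 18 and r1*r2 = c/a = 77.
So r1 = 7, r2 = 11.
z^2 - 18z + 77 = (z - r1)(z - r2) = (z - 7)(z - 11)


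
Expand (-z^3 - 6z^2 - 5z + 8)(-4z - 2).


Distribute each term of the first polynomial:
  (-z^3)(-4z - 2) = 4z^4 + 2z^3
  (-6z^2)(-4z - 2) = 24z^3 + 12z^2
  (-5z)(-4z - 2) = 20z^2 + 10z
  (8)(-4z - 2) = -32z - 16
Sum: 4z^4 + 26z^3 + 32z^2 - 22z - 16


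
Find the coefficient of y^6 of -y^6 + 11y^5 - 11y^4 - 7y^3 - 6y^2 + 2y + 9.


Read off the coefficient of y^6: -1


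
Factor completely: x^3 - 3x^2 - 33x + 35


Try integer roots (divisors of 35). x=7: p(7)=0.
Divide out (x - 7): quotient is x^2 + 4x - 5.
Factor the quadratic: (x + 5)(x - 1)
Result: (x - 7)(x + 5)(x - 1)


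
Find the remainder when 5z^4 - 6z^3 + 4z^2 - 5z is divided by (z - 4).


By the Remainder Theorem, the remainder equals p(4):
  5*(4)^4 = 1280
  -6*(4)^3 = -384
  4*(4)^2 = 64
  -5*(4)^1 = -20
  constant: 0
Sum: 1280 - 384 + 64 - 20 + 0 = 940


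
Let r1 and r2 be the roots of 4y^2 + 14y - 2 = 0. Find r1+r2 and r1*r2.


For ay^2+by+c=0: sum = -b/a, product = c/a.
a=4, b=14, c=-2
Sum = -(14)/4 = -7/2
Product = (-2)/4 = -1/2


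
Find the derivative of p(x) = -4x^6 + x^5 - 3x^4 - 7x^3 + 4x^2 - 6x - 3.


Apply the power rule term by term:
  d/dx(-4x^6) = -24x^5
  d/dx(x^5) = 5x^4
  d/dx(-3x^4) = -12x^3
  d/dx(-7x^3) = -21x^2
  d/dx(4x^2) = 8x
  d/dx(-6x) = -6
  d/dx(-3) = 0
p'(x) = -24x^5 + 5x^4 - 12x^3 - 21x^2 + 8x - 6


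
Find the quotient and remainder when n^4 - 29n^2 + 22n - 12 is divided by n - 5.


(n^4 - 29n^2 + 22n - 12) / (n - 5)
Step 1: n^3 * (n - 5) = n^4 - 5n^3; subtract.
Step 2: 5n^2 * (n - 5) = 5n^3 - 25n^2; subtract.
Step 3: -4n * (n - 5) = -4n^2 + 20n; subtract.
Step 4: 2 * (n - 5) = 2n - 10; subtract.
Quotient: n^3 + 5n^2 - 4n + 2, Remainder: -2


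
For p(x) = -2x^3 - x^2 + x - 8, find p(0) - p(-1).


p(0) = -8
p(-1) = -8
p(0) - p(-1) = -8 + 8 = 0


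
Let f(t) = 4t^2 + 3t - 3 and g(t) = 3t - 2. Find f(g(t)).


Substitute g(t) into f:
f(g(t)) = 4*(3t - 2)^2 + 3*(3t - 2) + (-3)
(3t - 2)^2 = 9t^2 - 12t + 4
Expand and combine: 36t^2 - 39t + 7


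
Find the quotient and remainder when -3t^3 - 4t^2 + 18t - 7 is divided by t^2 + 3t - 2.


(-3t^3 - 4t^2 + 18t - 7) / (t^2 + 3t - 2)
Step 1: -3t * (t^2 + 3t - 2) = -3t^3 - 9t^2 + 6t; subtract.
Step 2: 5 * (t^2 + 3t - 2) = 5t^2 + 15t - 10; subtract.
Quotient: -3t + 5, Remainder: -3t + 3


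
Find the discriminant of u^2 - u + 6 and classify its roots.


D = b^2 - 4ac = (-1)^2 - 4(1)(6) = 1 - 24 = -23
Since D < 0: two complex conjugate roots (no real roots)


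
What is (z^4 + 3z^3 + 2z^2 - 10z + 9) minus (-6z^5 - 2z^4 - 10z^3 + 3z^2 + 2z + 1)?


Distribute the minus sign:
  (z^4 + 3z^3 + 2z^2 - 10z + 9)
- (-6z^5 - 2z^4 - 10z^3 + 3z^2 + 2z + 1)
Negate second polynomial: 6z^5 + 2z^4 + 10z^3 - 3z^2 - 2z - 1
Add: 6z^5 + 3z^4 + 13z^3 - z^2 - 12z + 8


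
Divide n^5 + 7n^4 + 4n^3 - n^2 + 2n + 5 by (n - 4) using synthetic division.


Synthetic division with c = 4. Coefficients: 1, 7, 4, -1, 2, 5
Bring down 1.
  1 * 4 = 4; 4 + 7 = 11
  11 * 4 = 44; 44 + 4 = 48
  48 * 4 = 192; 192 - 1 = 191
  191 * 4 = 764; 764 + 2 = 766
  766 * 4 = 3064; 3064 + 5 = 3069
Quotient: n^4 + 11n^3 + 48n^2 + 191n + 766, Remainder: 3069


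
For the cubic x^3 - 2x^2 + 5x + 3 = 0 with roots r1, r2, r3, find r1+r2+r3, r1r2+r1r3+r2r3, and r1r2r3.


Monic cubic x^3+bx^2+cx+d=0: sum=-b, pairwise sum=c, product=-d.
b=-2, c=5, d=3
r1+r2+r3 = 2
r1r2+r1r3+r2r3 = 5
r1r2r3 = -3


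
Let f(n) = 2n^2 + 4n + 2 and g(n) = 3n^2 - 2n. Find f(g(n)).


Substitute g(n) into f:
f(g(n)) = 2*(3n^2 - 2n)^2 + 4*(3n^2 - 2n) + 2
(3n^2 - 2n)^2 = 9n^4 - 12n^3 + 4n^2
Expand and combine: 18n^4 - 24n^3 + 20n^2 - 8n + 2


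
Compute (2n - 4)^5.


Expand (2n - 4)^5 by repeated multiplication:
  (2n - 4)^2 = 4n^2 - 16n + 16
  (2n - 4)^3 = 8n^3 - 48n^2 + 96n - 64
  (2n - 4)^4 = 16n^4 - 128n^3 + 384n^2 - 512n + 256
= 32n^5 - 320n^4 + 1280n^3 - 2560n^2 + 2560n - 1024


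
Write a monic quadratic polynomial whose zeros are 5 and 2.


p(n) = (n - 5)(n - 2)
Expand: n^2 - 7n + 10


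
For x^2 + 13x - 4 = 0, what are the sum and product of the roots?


For ax^2+bx+c=0: sum = -b/a, product = c/a.
a=1, b=13, c=-4
Sum = -(13)/1 = -13
Product = (-4)/1 = -4


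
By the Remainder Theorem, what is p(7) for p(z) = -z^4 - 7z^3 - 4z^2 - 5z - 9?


By the Remainder Theorem, the remainder equals p(7):
  -1*(7)^4 = -2401
  -7*(7)^3 = -2401
  -4*(7)^2 = -196
  -5*(7)^1 = -35
  constant: -9
Sum: -2401 - 2401 - 196 - 35 - 9 = -5042


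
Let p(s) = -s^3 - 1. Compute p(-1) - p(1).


p(-1) = 0
p(1) = -2
p(-1) - p(1) = 0 + 2 = 2


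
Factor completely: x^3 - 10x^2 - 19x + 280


Try integer roots (divisors of 280). x=-5: p(-5)=0.
Divide out (x + 5): quotient is x^2 - 15x + 56.
Factor the quadratic: (x - 8)(x - 7)
Result: (x + 5)(x - 8)(x - 7)


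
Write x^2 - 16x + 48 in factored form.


Roots satisfy r1 + r2 = -b/a = 16 and r1*r2 = c/a = 48.
So r1 = 4, r2 = 12.
x^2 - 16x + 48 = (x - r1)(x - r2) = (x - 4)(x - 12)


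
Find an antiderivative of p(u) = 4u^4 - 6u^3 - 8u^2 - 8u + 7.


Reverse power rule on each term:
  ∫ 4u^4 du = (4/5)u^5
  ∫ -6u^3 du = -(3/2)u^4
  ∫ -8u^2 du = -(8/3)u^3
  ∫ -8u du = -4u^2
  ∫ 7 du = 7u
F(u) = (4/5)u^5 - (3/2)u^4 - (8/3)u^3 - 4u^2 + 7u + C


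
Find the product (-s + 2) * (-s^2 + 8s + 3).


Distribute each term of the first polynomial:
  (-s)(-s^2 + 8s + 3) = s^3 - 8s^2 - 3s
  (2)(-s^2 + 8s + 3) = -2s^2 + 16s + 6
Sum: s^3 - 10s^2 + 13s + 6


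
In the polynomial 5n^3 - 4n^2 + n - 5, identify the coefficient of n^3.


Read off the coefficient of n^3: 5


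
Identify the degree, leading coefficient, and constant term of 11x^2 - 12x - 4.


Highest power of x is 2, with coefficient 11. Constant term is -4.
Degree = 2, leading coefficient = 11, constant term = -4


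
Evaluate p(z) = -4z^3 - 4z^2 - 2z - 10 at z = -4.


Using direct substitution:
  -4 * (-4)^3 = 256
  -4 * (-4)^2 = -64
  -2 * (-4)^1 = 8
  constant: -10
Sum = 256 - 64 + 8 - 10 = 190


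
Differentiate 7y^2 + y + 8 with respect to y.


Apply the power rule term by term:
  d/dy(7y^2) = 14y
  d/dy(y) = 1
  d/dy(8) = 0
p'(y) = 14y + 1


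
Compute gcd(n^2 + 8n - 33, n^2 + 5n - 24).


Factor each:
  n^2 + 8n - 33 = (n - 3)(n + 11)
  n^2 + 5n - 24 = (n - 3)(n + 8)
Common monic factor: n - 3


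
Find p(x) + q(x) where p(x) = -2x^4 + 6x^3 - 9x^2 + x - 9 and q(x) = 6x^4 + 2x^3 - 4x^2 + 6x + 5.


Align terms by degree and add:
  -2x^4 + 6x^3 - 9x^2 + x - 9
+ 6x^4 + 2x^3 - 4x^2 + 6x + 5
= 4x^4 + 8x^3 - 13x^2 + 7x - 4


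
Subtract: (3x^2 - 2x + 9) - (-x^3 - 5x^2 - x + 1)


Distribute the minus sign:
  (3x^2 - 2x + 9)
- (-x^3 - 5x^2 - x + 1)
Negate second polynomial: x^3 + 5x^2 + x - 1
Add: x^3 + 8x^2 - x + 8


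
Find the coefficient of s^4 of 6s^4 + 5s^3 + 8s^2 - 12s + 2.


Read off the coefficient of s^4: 6


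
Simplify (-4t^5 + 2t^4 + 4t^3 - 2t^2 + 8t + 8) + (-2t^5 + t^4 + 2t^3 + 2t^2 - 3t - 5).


Align terms by degree and add:
  -4t^5 + 2t^4 + 4t^3 - 2t^2 + 8t + 8
  -2t^5 + t^4 + 2t^3 + 2t^2 - 3t - 5
= -6t^5 + 3t^4 + 6t^3 + 5t + 3


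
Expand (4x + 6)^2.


Expand (4x + 6)^2 by repeated multiplication:
= 16x^2 + 48x + 36


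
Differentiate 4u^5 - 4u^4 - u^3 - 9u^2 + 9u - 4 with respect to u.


Apply the power rule term by term:
  d/du(4u^5) = 20u^4
  d/du(-4u^4) = -16u^3
  d/du(-u^3) = -3u^2
  d/du(-9u^2) = -18u
  d/du(9u) = 9
  d/du(-4) = 0
p'(u) = 20u^4 - 16u^3 - 3u^2 - 18u + 9


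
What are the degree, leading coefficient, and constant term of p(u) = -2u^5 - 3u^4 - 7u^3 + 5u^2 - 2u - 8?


Highest power of u is 5, with coefficient -2. Constant term is -8.
Degree = 5, leading coefficient = -2, constant term = -8


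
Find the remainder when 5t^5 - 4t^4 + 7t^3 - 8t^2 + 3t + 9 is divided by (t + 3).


By the Remainder Theorem, the remainder equals p(-3):
  5*(-3)^5 = -1215
  -4*(-3)^4 = -324
  7*(-3)^3 = -189
  -8*(-3)^2 = -72
  3*(-3)^1 = -9
  constant: 9
Sum: -1215 - 324 - 189 - 72 - 9 + 9 = -1800


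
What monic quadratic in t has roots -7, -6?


p(t) = (t + 7)(t + 6)
Expand: t^2 + 13t + 42


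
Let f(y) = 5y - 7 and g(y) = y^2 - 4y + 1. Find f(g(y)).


Substitute g(y) into f:
f(g(y)) = 5*(y^2 - 4y + 1) + (-7)
Expand and combine: 5y^2 - 20y - 2


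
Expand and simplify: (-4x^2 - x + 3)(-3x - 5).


Distribute each term of the first polynomial:
  (-4x^2)(-3x - 5) = 12x^3 + 20x^2
  (-x)(-3x - 5) = 3x^2 + 5x
  (3)(-3x - 5) = -9x - 15
Sum: 12x^3 + 23x^2 - 4x - 15


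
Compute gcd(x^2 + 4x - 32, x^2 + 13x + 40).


Factor each:
  x^2 + 4x - 32 = (x + 8)(x - 4)
  x^2 + 13x + 40 = (x + 8)(x + 5)
Common monic factor: x + 8


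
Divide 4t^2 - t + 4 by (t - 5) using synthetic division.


Synthetic division with c = 5. Coefficients: 4, -1, 4
Bring down 4.
  4 * 5 = 20; 20 - 1 = 19
  19 * 5 = 95; 95 + 4 = 99
Quotient: 4t + 19, Remainder: 99


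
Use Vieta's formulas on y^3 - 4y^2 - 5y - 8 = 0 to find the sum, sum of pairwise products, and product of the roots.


Monic cubic y^3+by^2+cy+d=0: sum=-b, pairwise sum=c, product=-d.
b=-4, c=-5, d=-8
r1+r2+r3 = 4
r1r2+r1r3+r2r3 = -5
r1r2r3 = 8


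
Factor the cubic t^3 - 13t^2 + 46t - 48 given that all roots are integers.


Try integer roots (divisors of -48). t=2: p(2)=0.
Divide out (t - 2): quotient is t^2 - 11t + 24.
Factor the quadratic: (t - 3)(t - 8)
Result: (t - 2)(t - 3)(t - 8)


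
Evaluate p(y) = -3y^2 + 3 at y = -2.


Using direct substitution:
  -3 * (-2)^2 = -12
  0 * (-2)^1 = 0
  constant: 3
Sum = -12 + 0 + 3 = -9


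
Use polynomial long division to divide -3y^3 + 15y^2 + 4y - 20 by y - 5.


(-3y^3 + 15y^2 + 4y - 20) / (y - 5)
Step 1: -3y^2 * (y - 5) = -3y^3 + 15y^2; subtract.
Step 2: 0 * (y - 5) = 0; subtract.
Step 3: 4 * (y - 5) = 4y - 20; subtract.
Quotient: -3y^2 + 4, Remainder: 0


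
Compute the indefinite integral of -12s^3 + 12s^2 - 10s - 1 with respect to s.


Reverse power rule on each term:
  ∫ -12s^3 ds = -3s^4
  ∫ 12s^2 ds = 4s^3
  ∫ -10s ds = -5s^2
  ∫ -1 ds = -s
F(s) = -3s^4 + 4s^3 - 5s^2 - s + C


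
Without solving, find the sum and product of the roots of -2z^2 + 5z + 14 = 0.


For az^2+bz+c=0: sum = -b/a, product = c/a.
a=-2, b=5, c=14
Sum = -(5)/-2 = 5/2
Product = (14)/-2 = -7


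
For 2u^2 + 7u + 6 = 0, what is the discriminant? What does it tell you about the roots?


D = b^2 - 4ac = (7)^2 - 4(2)(6) = 49 - 48 = 1
Since D > 0: two distinct rational roots


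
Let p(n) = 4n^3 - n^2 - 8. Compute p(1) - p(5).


p(1) = -5
p(5) = 467
p(1) - p(5) = -5 - 467 = -472


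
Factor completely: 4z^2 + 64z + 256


Roots satisfy r1 + r2 = -b/a = -16 and r1*r2 = c/a = 64.
So r1 = -8, r2 = -8.
4z^2 + 64z + 256 = 4(z - r1)(z - r2) = 4(z + 8)(z + 8)


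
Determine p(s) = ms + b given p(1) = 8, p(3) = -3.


p(s) = ms + b. Using p(1)=8, p(3)=-3:
m = (8 + 3)/(1 - 3) = 11/-2 = -11/2
b = 8 - m*(1) = 8 + 11/2 = 27/2
p(s) = -(11/2)s + (27/2)


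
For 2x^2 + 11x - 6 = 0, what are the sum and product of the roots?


For ax^2+bx+c=0: sum = -b/a, product = c/a.
a=2, b=11, c=-6
Sum = -(11)/2 = -11/2
Product = (-6)/2 = -3


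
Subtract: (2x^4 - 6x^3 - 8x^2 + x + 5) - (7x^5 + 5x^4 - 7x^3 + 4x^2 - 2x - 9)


Distribute the minus sign:
  (2x^4 - 6x^3 - 8x^2 + x + 5)
- (7x^5 + 5x^4 - 7x^3 + 4x^2 - 2x - 9)
Negate second polynomial: -7x^5 - 5x^4 + 7x^3 - 4x^2 + 2x + 9
Add: -7x^5 - 3x^4 + x^3 - 12x^2 + 3x + 14


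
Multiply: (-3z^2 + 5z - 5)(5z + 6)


Distribute each term of the first polynomial:
  (-3z^2)(5z + 6) = -15z^3 - 18z^2
  (5z)(5z + 6) = 25z^2 + 30z
  (-5)(5z + 6) = -25z - 30
Sum: -15z^3 + 7z^2 + 5z - 30


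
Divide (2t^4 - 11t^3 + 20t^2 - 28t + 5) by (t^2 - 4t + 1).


(2t^4 - 11t^3 + 20t^2 - 28t + 5) / (t^2 - 4t + 1)
Step 1: 2t^2 * (t^2 - 4t + 1) = 2t^4 - 8t^3 + 2t^2; subtract.
Step 2: -3t * (t^2 - 4t + 1) = -3t^3 + 12t^2 - 3t; subtract.
Step 3: 6 * (t^2 - 4t + 1) = 6t^2 - 24t + 6; subtract.
Quotient: 2t^2 - 3t + 6, Remainder: -t - 1


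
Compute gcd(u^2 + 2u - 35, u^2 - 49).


Factor each:
  u^2 + 2u - 35 = (u + 7)(u - 5)
  u^2 - 49 = (u + 7)(u - 7)
Common monic factor: u + 7


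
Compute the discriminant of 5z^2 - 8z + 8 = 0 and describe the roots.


D = b^2 - 4ac = (-8)^2 - 4(5)(8) = 64 - 160 = -96
Since D < 0: two complex conjugate roots (no real roots)


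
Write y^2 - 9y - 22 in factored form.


Roots satisfy r1 + r2 = -b/a = 9 and r1*r2 = c/a = -22.
So r1 = -2, r2 = 11.
y^2 - 9y - 22 = (y - r1)(y - r2) = (y + 2)(y - 11)


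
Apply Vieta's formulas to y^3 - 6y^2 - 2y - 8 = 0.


Monic cubic y^3+by^2+cy+d=0: sum=-b, pairwise sum=c, product=-d.
b=-6, c=-2, d=-8
r1+r2+r3 = 6
r1r2+r1r3+r2r3 = -2
r1r2r3 = 8


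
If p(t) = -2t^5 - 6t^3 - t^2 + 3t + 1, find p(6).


Using direct substitution:
  -2 * (6)^5 = -15552
  0 * (6)^4 = 0
  -6 * (6)^3 = -1296
  -1 * (6)^2 = -36
  3 * (6)^1 = 18
  constant: 1
Sum = -15552 + 0 - 1296 - 36 + 18 + 1 = -16865


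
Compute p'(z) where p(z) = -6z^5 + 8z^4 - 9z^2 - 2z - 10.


Apply the power rule term by term:
  d/dz(-6z^5) = -30z^4
  d/dz(8z^4) = 32z^3
  d/dz(-9z^2) = -18z
  d/dz(-2z) = -2
  d/dz(-10) = 0
p'(z) = -30z^4 + 32z^3 - 18z - 2


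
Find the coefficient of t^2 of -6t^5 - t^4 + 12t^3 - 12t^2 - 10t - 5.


Read off the coefficient of t^2: -12


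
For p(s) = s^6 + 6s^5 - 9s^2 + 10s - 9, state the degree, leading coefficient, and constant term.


Highest power of s is 6, with coefficient 1. Constant term is -9.
Degree = 6, leading coefficient = 1, constant term = -9


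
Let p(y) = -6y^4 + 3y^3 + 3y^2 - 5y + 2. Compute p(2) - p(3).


p(2) = -68
p(3) = -391
p(2) - p(3) = -68 + 391 = 323


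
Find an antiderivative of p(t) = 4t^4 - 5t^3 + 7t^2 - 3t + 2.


Reverse power rule on each term:
  ∫ 4t^4 dt = (4/5)t^5
  ∫ -5t^3 dt = -(5/4)t^4
  ∫ 7t^2 dt = (7/3)t^3
  ∫ -3t dt = -(3/2)t^2
  ∫ 2 dt = 2t
F(t) = (4/5)t^5 - (5/4)t^4 + (7/3)t^3 - (3/2)t^2 + 2t + C


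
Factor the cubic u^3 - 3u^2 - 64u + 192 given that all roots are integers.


Try integer roots (divisors of 192). u=-8: p(-8)=0.
Divide out (u + 8): quotient is u^2 - 11u + 24.
Factor the quadratic: (u - 8)(u - 3)
Result: (u + 8)(u - 8)(u - 3)


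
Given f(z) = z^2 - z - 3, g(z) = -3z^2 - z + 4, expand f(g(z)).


Substitute g(z) into f:
f(g(z)) = 1*(-3z^2 - z + 4)^2 + (-1)*(-3z^2 - z + 4) + (-3)
(-3z^2 - z + 4)^2 = 9z^4 + 6z^3 - 23z^2 - 8z + 16
Expand and combine: 9z^4 + 6z^3 - 20z^2 - 7z + 9


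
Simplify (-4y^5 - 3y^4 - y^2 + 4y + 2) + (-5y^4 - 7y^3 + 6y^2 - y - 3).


Align terms by degree and add:
  -4y^5 - 3y^4 - y^2 + 4y + 2
  -5y^4 - 7y^3 + 6y^2 - y - 3
= -4y^5 - 8y^4 - 7y^3 + 5y^2 + 3y - 1


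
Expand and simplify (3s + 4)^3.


Expand (3s + 4)^3 by repeated multiplication:
  (3s + 4)^2 = 9s^2 + 24s + 16
= 27s^3 + 108s^2 + 144s + 64


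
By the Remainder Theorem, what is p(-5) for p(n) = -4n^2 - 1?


By the Remainder Theorem, the remainder equals p(-5):
  -4*(-5)^2 = -100
  0*(-5)^1 = 0
  constant: -1
Sum: -100 + 0 - 1 = -101


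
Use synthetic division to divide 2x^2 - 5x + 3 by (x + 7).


Synthetic division with c = -7. Coefficients: 2, -5, 3
Bring down 2.
  2 * -7 = -14; -14 - 5 = -19
  -19 * -7 = 133; 133 + 3 = 136
Quotient: 2x - 19, Remainder: 136


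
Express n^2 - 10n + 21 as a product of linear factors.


Roots satisfy r1 + r2 = -b/a = 10 and r1*r2 = c/a = 21.
So r1 = 3, r2 = 7.
n^2 - 10n + 21 = (n - r1)(n - r2) = (n - 3)(n - 7)


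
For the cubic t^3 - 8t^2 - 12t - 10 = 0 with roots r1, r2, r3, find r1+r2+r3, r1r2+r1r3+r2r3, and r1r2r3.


Monic cubic t^3+bt^2+ct+d=0: sum=-b, pairwise sum=c, product=-d.
b=-8, c=-12, d=-10
r1+r2+r3 = 8
r1r2+r1r3+r2r3 = -12
r1r2r3 = 10


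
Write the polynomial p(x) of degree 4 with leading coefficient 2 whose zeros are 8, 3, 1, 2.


p(x) = 2(x - 8)(x - 3)(x - 1)(x - 2)
Expand: 2x^4 - 28x^3 + 118x^2 - 188x + 96


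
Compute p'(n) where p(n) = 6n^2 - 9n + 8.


Apply the power rule term by term:
  d/dn(6n^2) = 12n
  d/dn(-9n) = -9
  d/dn(8) = 0
p'(n) = 12n - 9


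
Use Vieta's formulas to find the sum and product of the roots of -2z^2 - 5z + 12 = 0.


For az^2+bz+c=0: sum = -b/a, product = c/a.
a=-2, b=-5, c=12
Sum = -(-5)/-2 = -5/2
Product = (12)/-2 = -6


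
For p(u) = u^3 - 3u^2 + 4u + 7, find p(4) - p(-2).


p(4) = 39
p(-2) = -21
p(4) - p(-2) = 39 + 21 = 60


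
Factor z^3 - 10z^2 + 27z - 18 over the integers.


Try integer roots (divisors of -18). z=3: p(3)=0.
Divide out (z - 3): quotient is z^2 - 7z + 6.
Factor the quadratic: (z - 6)(z - 1)
Result: (z - 3)(z - 6)(z - 1)


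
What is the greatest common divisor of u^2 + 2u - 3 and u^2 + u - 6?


Factor each:
  u^2 + 2u - 3 = (u + 3)(u - 1)
  u^2 + u - 6 = (u + 3)(u - 2)
Common monic factor: u + 3


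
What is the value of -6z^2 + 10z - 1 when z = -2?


Using direct substitution:
  -6 * (-2)^2 = -24
  10 * (-2)^1 = -20
  constant: -1
Sum = -24 - 20 - 1 = -45


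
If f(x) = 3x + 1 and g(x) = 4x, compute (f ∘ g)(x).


Substitute g(x) into f:
f(g(x)) = 3*(4x) + 1
Expand and combine: 12x + 1


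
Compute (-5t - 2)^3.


Expand (-5t - 2)^3 by repeated multiplication:
  (-5t - 2)^2 = 25t^2 + 20t + 4
= -125t^3 - 150t^2 - 60t - 8


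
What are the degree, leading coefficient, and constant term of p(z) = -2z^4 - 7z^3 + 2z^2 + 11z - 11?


Highest power of z is 4, with coefficient -2. Constant term is -11.
Degree = 4, leading coefficient = -2, constant term = -11


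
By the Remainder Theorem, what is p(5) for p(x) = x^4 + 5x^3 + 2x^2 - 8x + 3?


By the Remainder Theorem, the remainder equals p(5):
  1*(5)^4 = 625
  5*(5)^3 = 625
  2*(5)^2 = 50
  -8*(5)^1 = -40
  constant: 3
Sum: 625 + 625 + 50 - 40 + 3 = 1263


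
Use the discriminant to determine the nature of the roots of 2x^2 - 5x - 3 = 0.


D = b^2 - 4ac = (-5)^2 - 4(2)(-3) = 25 + 24 = 49
Since D > 0: two distinct rational roots


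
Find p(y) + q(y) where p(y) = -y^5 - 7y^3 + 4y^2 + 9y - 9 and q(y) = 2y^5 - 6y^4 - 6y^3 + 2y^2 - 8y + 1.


Align terms by degree and add:
  -y^5 - 7y^3 + 4y^2 + 9y - 9
+ 2y^5 - 6y^4 - 6y^3 + 2y^2 - 8y + 1
= y^5 - 6y^4 - 13y^3 + 6y^2 + y - 8


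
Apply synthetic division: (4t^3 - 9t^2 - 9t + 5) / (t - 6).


Synthetic division with c = 6. Coefficients: 4, -9, -9, 5
Bring down 4.
  4 * 6 = 24; 24 - 9 = 15
  15 * 6 = 90; 90 - 9 = 81
  81 * 6 = 486; 486 + 5 = 491
Quotient: 4t^2 + 15t + 81, Remainder: 491


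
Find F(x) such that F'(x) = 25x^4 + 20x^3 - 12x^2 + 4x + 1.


Reverse power rule on each term:
  ∫ 25x^4 dx = 5x^5
  ∫ 20x^3 dx = 5x^4
  ∫ -12x^2 dx = -4x^3
  ∫ 4x dx = 2x^2
  ∫ 1 dx = x
F(x) = 5x^5 + 5x^4 - 4x^3 + 2x^2 + x + C
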